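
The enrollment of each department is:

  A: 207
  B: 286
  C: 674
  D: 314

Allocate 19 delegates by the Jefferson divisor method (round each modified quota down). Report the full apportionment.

A: 2; B: 4; C: 9; D: 4

Standard divisor 1481/19 ≈ 77.947; standard quotas: A 2.656, B 3.669, C 8.647, D 4.028.
Rounding down gives 2, 3, 8, 4 = 17 seats, so the divisor must be adjusted.
With modified divisor 70: modified quotas A 2.957, B 4.086, C 9.629, D 4.486.
Rounding down: A 2, B 4, C 9, D 4 (total 19).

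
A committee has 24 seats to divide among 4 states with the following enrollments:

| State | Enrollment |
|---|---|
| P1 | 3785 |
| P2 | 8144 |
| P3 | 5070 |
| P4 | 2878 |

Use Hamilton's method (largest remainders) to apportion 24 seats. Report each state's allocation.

P1=5, P2=10, P3=6, P4=3

Standard divisor: 19877 ÷ 24 ≈ 828.208.
Standard quotas: P1 4.5701, P2 9.8333, P3 6.1216, P4 3.4750.
Lower quotas: P1 4, P2 9, P3 6, P4 3 (sum 22, leaving 2 seats).
Remainders in descending order: P2 0.8333, P1 0.5701, P4 0.4750, P3 0.1216.
Largest remainders: P2, P1 receive the extra seats.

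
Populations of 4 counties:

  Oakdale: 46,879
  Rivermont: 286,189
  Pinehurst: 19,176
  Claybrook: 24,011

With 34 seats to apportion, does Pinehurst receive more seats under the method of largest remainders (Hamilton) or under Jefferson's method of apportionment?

Hamilton: Oakdale 4, Rivermont 26, Pinehurst 2, Claybrook 2.
Jefferson: Oakdale 4, Rivermont 27, Pinehurst 1, Claybrook 2.
Pinehurst gets 2 under Hamilton and 1 under Jefferson.

Hamilton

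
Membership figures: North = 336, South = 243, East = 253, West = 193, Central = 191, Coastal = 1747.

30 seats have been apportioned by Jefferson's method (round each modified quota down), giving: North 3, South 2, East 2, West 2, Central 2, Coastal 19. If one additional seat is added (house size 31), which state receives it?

Priority for the next seat is population ÷ (current seats + 1).
Priorities: North 84.000, South 81.000, East 84.333, West 64.333, Central 63.667, Coastal 87.350.
Highest priority: Coastal.

Coastal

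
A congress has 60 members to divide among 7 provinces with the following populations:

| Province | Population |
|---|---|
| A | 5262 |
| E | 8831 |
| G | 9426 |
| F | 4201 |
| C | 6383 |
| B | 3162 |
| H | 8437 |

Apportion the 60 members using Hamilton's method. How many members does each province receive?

Total 45702; standard divisor 45702/60 ≈ 761.7.
Standard quotas: A 6.9082, E 11.5938, G 12.3750, F 5.5153, C 8.3799, B 4.1512, H 11.0765.
Lower quotas: A 6, E 11, G 12, F 5, C 8, B 4, H 11 (sum 57, leaving 3 seats).
Remainders in descending order: A 0.9082, E 0.5938, F 0.5153, C 0.3799, G 0.3750, B 0.1512, H 0.0765.
The surplus seats go to A, E, F.

A 7, E 12, G 12, F 6, C 8, B 4, H 11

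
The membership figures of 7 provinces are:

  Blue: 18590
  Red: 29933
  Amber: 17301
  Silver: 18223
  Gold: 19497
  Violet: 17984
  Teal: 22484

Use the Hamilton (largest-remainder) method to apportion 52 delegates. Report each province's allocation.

The standard divisor is 144012/52 ≈ 2769.462.
Standard quotas: Blue 6.7125, Red 10.8082, Amber 6.2471, Silver 6.5800, Gold 7.0400, Violet 6.4937, Teal 8.1185.
Lower quotas: Blue 6, Red 10, Amber 6, Silver 6, Gold 7, Violet 6, Teal 8 (sum 49, leaving 3 seats).
Remainders in descending order: Red 0.8082, Blue 0.7125, Silver 0.5800, Violet 0.4937, Amber 0.2471, Teal 0.1185, Gold 0.0400.
Largest remainders: Red, Blue, Silver receive the extra seats.

Blue=7, Red=11, Amber=6, Silver=7, Gold=7, Violet=6, Teal=8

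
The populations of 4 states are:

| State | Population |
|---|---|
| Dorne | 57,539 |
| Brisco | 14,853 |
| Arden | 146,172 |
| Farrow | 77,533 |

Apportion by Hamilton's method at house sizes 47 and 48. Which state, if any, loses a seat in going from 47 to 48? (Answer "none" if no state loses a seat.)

At 47 seats: Dorne 9, Brisco 3, Arden 23, Farrow 12.
At 48 seats: Dorne 9, Brisco 2, Arden 24, Farrow 13.
Brisco drops from 3 to 2.

Brisco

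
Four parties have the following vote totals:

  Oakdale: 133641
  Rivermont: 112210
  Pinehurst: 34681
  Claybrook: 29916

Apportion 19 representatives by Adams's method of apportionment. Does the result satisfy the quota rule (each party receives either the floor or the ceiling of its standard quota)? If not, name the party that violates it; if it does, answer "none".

none

Standard quotas: Oakdale 8.179, Rivermont 6.867, Pinehurst 2.123, Claybrook 1.831.
Adams allocation: Oakdale 8, Rivermont 7, Pinehurst 2, Claybrook 2.
Every allocation lies between the lower and upper quota.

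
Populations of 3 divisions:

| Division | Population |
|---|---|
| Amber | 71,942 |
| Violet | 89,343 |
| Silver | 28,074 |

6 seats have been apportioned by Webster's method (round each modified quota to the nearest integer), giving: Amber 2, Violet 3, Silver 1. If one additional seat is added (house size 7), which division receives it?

Amber

Priority for the next seat is population ÷ (current seats + 0.5).
Priorities: Amber 28776.800, Violet 25526.571, Silver 18716.000.
Highest priority: Amber.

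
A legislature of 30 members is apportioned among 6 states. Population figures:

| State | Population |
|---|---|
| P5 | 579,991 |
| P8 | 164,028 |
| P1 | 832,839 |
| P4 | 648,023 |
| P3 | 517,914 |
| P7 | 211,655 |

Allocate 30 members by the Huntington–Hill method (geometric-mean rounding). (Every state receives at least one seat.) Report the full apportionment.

With divisor 99072: modified quotas P5 5.854, P8 1.656, P1 8.406, P4 6.541, P3 5.228, P7 2.136.
Geometric-mean thresholds: P5 √(5·6)=5.477, P8 √(1·2)=1.414, P1 √(8·9)=8.485, P4 √(6·7)=6.481, P3 √(5·6)=5.477, P7 √(2·3)=2.449.
Each quota rounded against its threshold gives P5 6, P8 2, P1 8, P4 7, P3 5, P7 2 (total 30).

P5 6, P8 2, P1 8, P4 7, P3 5, P7 2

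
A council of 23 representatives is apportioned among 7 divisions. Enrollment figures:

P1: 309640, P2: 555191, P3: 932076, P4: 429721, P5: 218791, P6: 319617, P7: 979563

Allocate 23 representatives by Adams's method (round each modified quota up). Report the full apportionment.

Standard divisor 3744599/23 ≈ 162808.652; standard quotas: P1 1.902, P2 3.410, P3 5.725, P4 2.639, P5 1.344, P6 1.963, P7 6.017.
Rounding up gives 2, 4, 6, 3, 2, 2, 7 = 26 seats, so the divisor must be adjusted.
With modified divisor 191200: modified quotas P1 1.619, P2 2.904, P3 4.875, P4 2.247, P5 1.144, P6 1.672, P7 5.123.
Rounding up: P1 2, P2 3, P3 5, P4 3, P5 2, P6 2, P7 6 (total 23).

P1=2; P2=3; P3=5; P4=3; P5=2; P6=2; P7=6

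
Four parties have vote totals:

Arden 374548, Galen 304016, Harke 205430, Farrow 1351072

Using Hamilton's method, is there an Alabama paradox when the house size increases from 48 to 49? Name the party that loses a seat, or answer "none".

At 48 seats: Arden 8, Galen 7, Harke 4, Farrow 29.
At 49 seats: Arden 8, Galen 7, Harke 4, Farrow 30.
No party's allocation decreased.

none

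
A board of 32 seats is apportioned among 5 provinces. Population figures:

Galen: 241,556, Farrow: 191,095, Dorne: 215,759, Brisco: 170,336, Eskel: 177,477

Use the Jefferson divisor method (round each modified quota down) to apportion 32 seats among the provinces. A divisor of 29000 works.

With modified divisor 29000: modified quotas Galen 8.330, Farrow 6.589, Dorne 7.440, Brisco 5.874, Eskel 6.120.
Rounding down: Galen 8, Farrow 6, Dorne 7, Brisco 5, Eskel 6 (total 32).

Galen 8; Farrow 6; Dorne 7; Brisco 5; Eskel 6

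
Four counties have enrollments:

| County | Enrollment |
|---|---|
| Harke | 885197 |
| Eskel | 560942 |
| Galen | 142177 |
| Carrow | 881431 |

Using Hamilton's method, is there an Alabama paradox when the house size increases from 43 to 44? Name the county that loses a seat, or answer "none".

At 43 seats: Harke 15, Eskel 10, Galen 3, Carrow 15.
At 44 seats: Harke 16, Eskel 10, Galen 2, Carrow 16.
Galen drops from 3 to 2.

Galen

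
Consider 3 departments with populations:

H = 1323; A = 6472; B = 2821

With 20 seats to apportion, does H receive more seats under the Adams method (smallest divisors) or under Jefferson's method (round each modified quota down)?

Adams

Adams: H 3, A 12, B 5.
Jefferson: H 2, A 13, B 5.
H gets 3 under Adams and 2 under Jefferson.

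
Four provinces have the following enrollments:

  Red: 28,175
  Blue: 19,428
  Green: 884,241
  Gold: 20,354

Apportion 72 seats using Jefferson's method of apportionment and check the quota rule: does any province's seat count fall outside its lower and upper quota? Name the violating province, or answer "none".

Green

Standard quotas: Red 2.130, Blue 1.469, Green 66.861, Gold 1.539.
Jefferson allocation: Red 2, Blue 1, Green 68, Gold 1.
Green has quota 66.861 (lower 66, upper 67) but receives 68 — outside the quota interval.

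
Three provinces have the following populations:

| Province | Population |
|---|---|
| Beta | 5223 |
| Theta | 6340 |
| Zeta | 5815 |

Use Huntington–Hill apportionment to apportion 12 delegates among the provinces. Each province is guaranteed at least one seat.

With divisor 1463: modified quotas Beta 3.570, Theta 4.334, Zeta 3.975.
Geometric-mean thresholds: Beta √(3·4)=3.464, Theta √(4·5)=4.472, Zeta √(3·4)=3.464.
Each quota rounded against its threshold gives Beta 4, Theta 4, Zeta 4 (total 12).

Beta 4, Theta 4, Zeta 4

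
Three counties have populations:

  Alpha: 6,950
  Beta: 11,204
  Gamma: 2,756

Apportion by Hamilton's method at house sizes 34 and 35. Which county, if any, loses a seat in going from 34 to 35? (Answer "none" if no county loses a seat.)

At 34 seats: Alpha 11, Beta 18, Gamma 5.
At 35 seats: Alpha 12, Beta 19, Gamma 4.
Gamma drops from 5 to 4.

Gamma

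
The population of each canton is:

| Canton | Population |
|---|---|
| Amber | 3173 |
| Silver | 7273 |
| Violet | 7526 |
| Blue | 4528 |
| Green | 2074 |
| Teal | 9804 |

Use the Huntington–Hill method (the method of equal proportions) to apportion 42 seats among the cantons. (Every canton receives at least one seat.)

Amber 4, Silver 9, Violet 9, Blue 5, Green 3, Teal 12

With divisor 837: modified quotas Amber 3.791, Silver 8.689, Violet 8.992, Blue 5.410, Green 2.478, Teal 11.713.
Geometric-mean thresholds: Amber √(3·4)=3.464, Silver √(8·9)=8.485, Violet √(8·9)=8.485, Blue √(5·6)=5.477, Green √(2·3)=2.449, Teal √(11·12)=11.489.
Each quota rounded against its threshold gives Amber 4, Silver 9, Violet 9, Blue 5, Green 3, Teal 12 (total 42).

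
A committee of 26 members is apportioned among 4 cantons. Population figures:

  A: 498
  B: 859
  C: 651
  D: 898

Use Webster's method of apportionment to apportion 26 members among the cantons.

A 4; B 8; C 6; D 8

Standard divisor 2906/26 ≈ 111.769; standard quotas: A 4.456, B 7.685, C 5.825, D 8.034.
Rounding to the nearest integer gives A 4, B 8, C 6, D 8 — total 26, matching the house size, so no adjustment is needed.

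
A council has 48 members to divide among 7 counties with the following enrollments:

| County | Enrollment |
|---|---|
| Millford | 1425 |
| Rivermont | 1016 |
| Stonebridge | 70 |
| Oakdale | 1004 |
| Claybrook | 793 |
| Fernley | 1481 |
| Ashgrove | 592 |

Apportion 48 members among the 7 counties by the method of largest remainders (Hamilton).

Millford 11; Rivermont 8; Stonebridge 0; Oakdale 8; Claybrook 6; Fernley 11; Ashgrove 4

Total 6381; standard divisor 6381/48 ≈ 132.938.
Standard quotas: Millford 10.719, Rivermont 7.643, Stonebridge 0.527, Oakdale 7.552, Claybrook 5.965, Fernley 11.141, Ashgrove 4.453.
Lower quotas: Millford 10, Rivermont 7, Stonebridge 0, Oakdale 7, Claybrook 5, Fernley 11, Ashgrove 4 (sum 44, leaving 4 seats).
Remainders in descending order: Claybrook 0.965, Millford 0.719, Rivermont 0.643, Oakdale 0.552, Stonebridge 0.527, Ashgrove 0.453, Fernley 0.141.
The surplus seats go to Claybrook, Millford, Rivermont, Oakdale.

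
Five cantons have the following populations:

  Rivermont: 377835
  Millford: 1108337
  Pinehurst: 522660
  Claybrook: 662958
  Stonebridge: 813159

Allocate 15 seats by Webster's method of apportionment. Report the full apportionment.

Rivermont: 2; Millford: 5; Pinehurst: 2; Claybrook: 3; Stonebridge: 3

Standard divisor 3484949/15 ≈ 232329.933; standard quotas: Rivermont 1.626, Millford 4.771, Pinehurst 2.250, Claybrook 2.854, Stonebridge 3.500.
Rounding to the nearest integer gives 2, 5, 2, 3, 4 = 16 seats, so the divisor must be adjusted.
With modified divisor 239300: modified quotas Rivermont 1.579, Millford 4.632, Pinehurst 2.184, Claybrook 2.770, Stonebridge 3.398.
Rounding to the nearest integer: Rivermont 2, Millford 5, Pinehurst 2, Claybrook 3, Stonebridge 3 (total 15).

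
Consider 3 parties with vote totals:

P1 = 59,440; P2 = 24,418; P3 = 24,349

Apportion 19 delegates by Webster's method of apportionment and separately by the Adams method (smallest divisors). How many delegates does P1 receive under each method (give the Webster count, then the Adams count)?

11 and 10

Webster: P1 11, P2 4, P3 4.
Adams: P1 10, P2 5, P3 4.
P1 gets 11 under Webster and 10 under Adams.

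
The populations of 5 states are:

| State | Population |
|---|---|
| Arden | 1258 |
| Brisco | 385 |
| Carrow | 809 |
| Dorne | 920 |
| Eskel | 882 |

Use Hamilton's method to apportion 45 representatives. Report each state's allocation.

Total 4254; standard divisor 4254/45 ≈ 94.533.
Standard quotas: Arden 13.307, Brisco 4.073, Carrow 8.558, Dorne 9.732, Eskel 9.330.
Lower quotas: Arden 13, Brisco 4, Carrow 8, Dorne 9, Eskel 9 (sum 43, leaving 2 seats).
Remainders in descending order: Dorne 0.732, Carrow 0.558, Eskel 0.330, Arden 0.307, Brisco 0.073.
Largest remainders: Dorne, Carrow receive the extra seats.

Arden 13, Brisco 4, Carrow 9, Dorne 10, Eskel 9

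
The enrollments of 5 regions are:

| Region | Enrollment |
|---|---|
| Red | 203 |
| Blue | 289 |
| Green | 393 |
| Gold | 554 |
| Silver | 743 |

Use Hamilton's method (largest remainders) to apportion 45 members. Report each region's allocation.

Red 4, Blue 6, Green 8, Gold 12, Silver 15

Standard divisor: 2182 ÷ 45 ≈ 48.489.
Standard quotas: Red 4.187, Blue 5.960, Green 8.105, Gold 11.425, Silver 15.323.
Lower quotas: Red 4, Blue 5, Green 8, Gold 11, Silver 15 (sum 43, leaving 2 seats).
Remainders in descending order: Blue 0.960, Gold 0.425, Silver 0.323, Red 0.187, Green 0.105.
Largest remainders: Blue, Gold receive the extra seats.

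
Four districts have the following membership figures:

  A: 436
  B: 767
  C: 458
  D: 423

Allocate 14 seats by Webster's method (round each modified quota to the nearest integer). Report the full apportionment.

Standard divisor 2084/14 ≈ 148.857; standard quotas: A 2.929, B 5.153, C 3.077, D 2.842.
Rounding to the nearest integer gives A 3, B 5, C 3, D 3 — total 14, matching the house size, so no adjustment is needed.

A: 3; B: 5; C: 3; D: 3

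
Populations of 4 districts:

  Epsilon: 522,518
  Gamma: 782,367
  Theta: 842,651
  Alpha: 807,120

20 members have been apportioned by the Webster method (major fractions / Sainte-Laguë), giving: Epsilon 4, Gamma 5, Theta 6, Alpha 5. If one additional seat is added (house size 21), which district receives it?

Alpha

Priority for the next seat is population ÷ (current seats + 0.5).
Priorities: Epsilon 116115.111, Gamma 142248.545, Theta 129638.615, Alpha 146749.091.
Highest priority: Alpha.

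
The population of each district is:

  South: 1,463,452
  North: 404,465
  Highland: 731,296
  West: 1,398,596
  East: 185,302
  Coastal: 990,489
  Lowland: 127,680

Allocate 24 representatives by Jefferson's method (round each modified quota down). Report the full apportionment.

South=7, North=2, Highland=3, West=7, East=0, Coastal=5, Lowland=0

Standard divisor 5301280/24 ≈ 220886.667; standard quotas: South 6.625, North 1.831, Highland 3.311, West 6.332, East 0.839, Coastal 4.484, Lowland 0.578.
Rounding down gives 6, 1, 3, 6, 0, 4, 0 = 20 seats, so the divisor must be adjusted.
With modified divisor 191700: modified quotas South 7.634, North 2.110, Highland 3.815, West 7.296, East 0.967, Coastal 5.167, Lowland 0.666.
Rounding down: South 7, North 2, Highland 3, West 7, East 0, Coastal 5, Lowland 0 (total 24).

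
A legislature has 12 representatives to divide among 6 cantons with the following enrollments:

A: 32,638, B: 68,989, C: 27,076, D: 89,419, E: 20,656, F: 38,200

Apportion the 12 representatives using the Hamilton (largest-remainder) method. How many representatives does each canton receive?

Total 276978; standard divisor 276978/12 ≈ 23081.5.
Standard quotas: A 1.4140, B 2.9889, C 1.1731, D 3.8741, E 0.8949, F 1.6550.
Lower quotas: A 1, B 2, C 1, D 3, E 0, F 1 (sum 8, leaving 4 seats).
Remainders in descending order: B 0.9889, E 0.8949, D 0.8741, F 0.6550, A 0.4140, C 0.1731.
Largest remainders: B, E, D, F receive the extra seats.

A 1, B 3, C 1, D 4, E 1, F 2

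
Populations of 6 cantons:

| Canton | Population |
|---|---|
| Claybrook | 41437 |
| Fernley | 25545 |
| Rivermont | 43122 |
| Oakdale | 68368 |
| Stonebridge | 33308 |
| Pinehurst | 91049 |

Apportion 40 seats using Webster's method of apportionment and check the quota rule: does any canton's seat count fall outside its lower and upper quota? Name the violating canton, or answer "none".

Standard quotas: Claybrook 5.473, Fernley 3.374, Rivermont 5.696, Oakdale 9.031, Stonebridge 4.400, Pinehurst 12.026.
Webster allocation: Claybrook 6, Fernley 3, Rivermont 6, Oakdale 9, Stonebridge 4, Pinehurst 12.
Every allocation lies between the lower and upper quota.

none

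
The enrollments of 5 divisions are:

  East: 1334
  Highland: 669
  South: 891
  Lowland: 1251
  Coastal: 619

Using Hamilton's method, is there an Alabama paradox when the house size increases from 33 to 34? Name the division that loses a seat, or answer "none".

At 33 seats: East 9, Highland 5, South 6, Lowland 9, Coastal 4.
At 34 seats: East 10, Highland 5, South 6, Lowland 9, Coastal 4.
No division's allocation decreased.

none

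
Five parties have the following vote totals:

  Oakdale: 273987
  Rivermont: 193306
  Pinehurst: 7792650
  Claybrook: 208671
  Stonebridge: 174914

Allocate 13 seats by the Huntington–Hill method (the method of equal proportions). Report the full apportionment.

With divisor 869895: modified quotas Oakdale 0.315, Rivermont 0.222, Pinehurst 8.958, Claybrook 0.240, Stonebridge 0.201.
Geometric-mean thresholds: Oakdale (min 1), Rivermont (min 1), Pinehurst √(8·9)=8.485, Claybrook (min 1), Stonebridge (min 1).
Each quota rounded against its threshold gives Oakdale 1, Rivermont 1, Pinehurst 9, Claybrook 1, Stonebridge 1 (total 13).

Oakdale 1, Rivermont 1, Pinehurst 9, Claybrook 1, Stonebridge 1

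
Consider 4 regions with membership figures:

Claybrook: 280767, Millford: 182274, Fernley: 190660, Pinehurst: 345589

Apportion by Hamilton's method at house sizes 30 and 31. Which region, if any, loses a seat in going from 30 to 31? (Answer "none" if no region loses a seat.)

Millford

At 30 seats: Claybrook 8, Millford 6, Fernley 6, Pinehurst 10.
At 31 seats: Claybrook 9, Millford 5, Fernley 6, Pinehurst 11.
Millford drops from 6 to 5.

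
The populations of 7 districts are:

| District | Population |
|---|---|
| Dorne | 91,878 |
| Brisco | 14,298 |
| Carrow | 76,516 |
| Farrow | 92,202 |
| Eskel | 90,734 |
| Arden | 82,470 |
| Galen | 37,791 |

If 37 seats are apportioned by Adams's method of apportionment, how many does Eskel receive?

Standard divisor 485889/37 ≈ 13132.135; standard quotas: Dorne 6.996, Brisco 1.089, Carrow 5.827, Farrow 7.021, Eskel 6.909, Arden 6.280, Galen 2.878.
Rounding up gives 7, 2, 6, 8, 7, 7, 3 = 40 seats, so the divisor must be adjusted.
With modified divisor 14700: modified quotas Dorne 6.250, Brisco 0.973, Carrow 5.205, Farrow 6.272, Eskel 6.172, Arden 5.610, Galen 2.571.
Rounding up: Dorne 7, Brisco 1, Carrow 6, Farrow 7, Eskel 7, Arden 6, Galen 3 (total 37).
Eskel receives 7.

7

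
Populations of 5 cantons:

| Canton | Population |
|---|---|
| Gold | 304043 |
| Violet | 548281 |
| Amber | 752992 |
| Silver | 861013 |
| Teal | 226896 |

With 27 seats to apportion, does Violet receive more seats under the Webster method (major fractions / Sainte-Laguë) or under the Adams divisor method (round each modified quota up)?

Adams

Webster: Gold 3, Violet 5, Amber 8, Silver 9, Teal 2.
Adams: Gold 3, Violet 6, Amber 7, Silver 8, Teal 3.
Violet gets 5 under Webster and 6 under Adams.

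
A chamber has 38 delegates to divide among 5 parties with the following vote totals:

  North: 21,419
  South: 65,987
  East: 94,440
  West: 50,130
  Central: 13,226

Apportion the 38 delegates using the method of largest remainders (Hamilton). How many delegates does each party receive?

Total 245202; standard divisor 245202/38 ≈ 6452.684.
Standard quotas: North 3.3194, South 10.2263, East 14.6358, West 7.7689, Central 2.0497.
Lower quotas: North 3, South 10, East 14, West 7, Central 2 (sum 36, leaving 2 seats).
Remainders in descending order: West 0.7689, East 0.6358, North 0.3194, South 0.2263, Central 0.0497.
The surplus seats go to West, East.

North=3, South=10, East=15, West=8, Central=2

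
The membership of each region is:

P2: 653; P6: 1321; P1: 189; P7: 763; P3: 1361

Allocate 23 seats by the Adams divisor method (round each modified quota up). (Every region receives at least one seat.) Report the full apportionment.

Standard divisor 4287/23 ≈ 186.391; standard quotas: P2 3.503, P6 7.087, P1 1.014, P7 4.094, P3 7.302.
Rounding up gives 4, 8, 2, 5, 8 = 27 seats, so the divisor must be adjusted.
With modified divisor 200: modified quotas P2 3.265, P6 6.605, P1 0.945, P7 3.815, P3 6.805.
Rounding up: P2 4, P6 7, P1 1, P7 4, P3 7 (total 23).

P2=4, P6=7, P1=1, P7=4, P3=7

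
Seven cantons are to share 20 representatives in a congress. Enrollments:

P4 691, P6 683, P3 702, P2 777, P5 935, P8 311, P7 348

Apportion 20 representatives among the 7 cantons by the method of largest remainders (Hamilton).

Total 4447; standard divisor 4447/20 ≈ 222.35.
Standard quotas: P4 3.108, P6 3.072, P3 3.157, P2 3.494, P5 4.205, P8 1.399, P7 1.565.
Lower quotas: P4 3, P6 3, P3 3, P2 3, P5 4, P8 1, P7 1 (sum 18, leaving 2 seats).
Remainders in descending order: P7 0.565, P2 0.494, P8 0.399, P5 0.205, P3 0.157, P4 0.108, P6 0.072.
The surplus seats go to P7, P2.

P4: 3, P6: 3, P3: 3, P2: 4, P5: 4, P8: 1, P7: 2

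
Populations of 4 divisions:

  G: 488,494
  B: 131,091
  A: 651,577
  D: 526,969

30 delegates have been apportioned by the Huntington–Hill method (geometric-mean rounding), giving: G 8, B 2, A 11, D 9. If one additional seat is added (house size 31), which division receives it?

Priority for the next seat is population ÷ (√(s·(s+1))).
Priorities: G 57569.570, B 53517.677, A 56712.498, D 55547.410.
Highest priority: G.

G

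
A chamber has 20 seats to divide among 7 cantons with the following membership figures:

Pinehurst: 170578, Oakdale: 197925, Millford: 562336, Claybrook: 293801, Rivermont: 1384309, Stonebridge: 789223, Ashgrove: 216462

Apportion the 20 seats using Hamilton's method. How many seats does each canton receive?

Pinehurst 1; Oakdale 1; Millford 3; Claybrook 2; Rivermont 8; Stonebridge 4; Ashgrove 1

The standard divisor is 3614634/20 ≈ 180731.7.
Standard quotas: Pinehurst 0.9438, Oakdale 1.0951, Millford 3.1114, Claybrook 1.6256, Rivermont 7.6595, Stonebridge 4.3668, Ashgrove 1.1977.
Lower quotas: Pinehurst 0, Oakdale 1, Millford 3, Claybrook 1, Rivermont 7, Stonebridge 4, Ashgrove 1 (sum 17, leaving 3 seats).
Remainders in descending order: Pinehurst 0.9438, Rivermont 0.6595, Claybrook 0.6256, Stonebridge 0.3668, Ashgrove 0.1977, Millford 0.1114, Oakdale 0.0951.
Largest remainders: Pinehurst, Rivermont, Claybrook receive the extra seats.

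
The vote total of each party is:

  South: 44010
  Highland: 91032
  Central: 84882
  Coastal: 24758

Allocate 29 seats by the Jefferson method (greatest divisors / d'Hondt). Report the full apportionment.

South: 5; Highland: 11; Central: 10; Coastal: 3

Standard divisor 244682/29 ≈ 8437.31; standard quotas: South 5.216, Highland 10.789, Central 10.060, Coastal 2.934.
Rounding down gives 5, 10, 10, 2 = 27 seats, so the divisor must be adjusted.
With modified divisor 8000: modified quotas South 5.501, Highland 11.379, Central 10.610, Coastal 3.095.
Rounding down: South 5, Highland 11, Central 10, Coastal 3 (total 29).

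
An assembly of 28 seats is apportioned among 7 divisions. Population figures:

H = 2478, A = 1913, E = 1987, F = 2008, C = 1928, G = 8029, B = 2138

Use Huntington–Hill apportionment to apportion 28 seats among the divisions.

With divisor 773: modified quotas H 3.206, A 2.475, E 2.571, F 2.598, C 2.494, G 10.387, B 2.766.
Geometric-mean thresholds: H √(3·4)=3.464, A √(2·3)=2.449, E √(2·3)=2.449, F √(2·3)=2.449, C √(2·3)=2.449, G √(10·11)=10.488, B √(2·3)=2.449.
Each quota rounded against its threshold gives H 3, A 3, E 3, F 3, C 3, G 10, B 3 (total 28).

H 3; A 3; E 3; F 3; C 3; G 10; B 3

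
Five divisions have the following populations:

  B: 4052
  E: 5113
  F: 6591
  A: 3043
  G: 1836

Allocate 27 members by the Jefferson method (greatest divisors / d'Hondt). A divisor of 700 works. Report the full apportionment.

B 5, E 7, F 9, A 4, G 2

With modified divisor 700: modified quotas B 5.789, E 7.304, F 9.416, A 4.347, G 2.623.
Rounding down: B 5, E 7, F 9, A 4, G 2 (total 27).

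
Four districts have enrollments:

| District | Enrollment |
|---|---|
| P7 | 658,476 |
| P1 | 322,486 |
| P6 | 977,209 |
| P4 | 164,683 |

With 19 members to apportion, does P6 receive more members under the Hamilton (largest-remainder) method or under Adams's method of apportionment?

Hamilton: P7 6, P1 3, P6 9, P4 1.
Adams: P7 6, P1 3, P6 8, P4 2.
P6 gets 9 under Hamilton and 8 under Adams.

Hamilton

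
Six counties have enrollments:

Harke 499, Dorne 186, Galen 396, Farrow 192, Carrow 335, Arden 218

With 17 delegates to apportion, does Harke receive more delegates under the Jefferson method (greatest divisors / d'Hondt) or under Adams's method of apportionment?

Jefferson

Jefferson: Harke 5, Dorne 1, Galen 4, Farrow 2, Carrow 3, Arden 2.
Adams: Harke 4, Dorne 2, Galen 4, Farrow 2, Carrow 3, Arden 2.
Harke gets 5 under Jefferson and 4 under Adams.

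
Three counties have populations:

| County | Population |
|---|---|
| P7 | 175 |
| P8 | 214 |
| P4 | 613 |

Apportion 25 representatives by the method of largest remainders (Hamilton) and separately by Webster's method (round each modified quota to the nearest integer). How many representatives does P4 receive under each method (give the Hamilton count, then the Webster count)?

15 and 16

Hamilton: P7 5, P8 5, P4 15.
Webster: P7 4, P8 5, P4 16.
P4 gets 15 under Hamilton and 16 under Webster.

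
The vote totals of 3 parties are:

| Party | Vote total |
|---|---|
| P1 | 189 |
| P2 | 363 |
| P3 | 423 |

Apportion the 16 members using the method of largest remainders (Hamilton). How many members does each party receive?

The standard divisor is 975/16 ≈ 60.938.
Standard quotas: P1 3.102, P2 5.957, P3 6.942.
Lower quotas: P1 3, P2 5, P3 6 (sum 14, leaving 2 seats).
Remainders in descending order: P2 0.957, P3 0.942, P1 0.102.
Largest remainders: P2, P3 receive the extra seats.

P1 3, P2 6, P3 7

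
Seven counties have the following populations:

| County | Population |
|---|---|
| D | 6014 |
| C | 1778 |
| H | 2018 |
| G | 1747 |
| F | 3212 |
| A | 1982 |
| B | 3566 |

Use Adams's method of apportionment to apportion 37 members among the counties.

D=11; C=3; H=4; G=3; F=6; A=4; B=6

Standard divisor 20317/37 ≈ 549.108; standard quotas: D 10.952, C 3.238, H 3.675, G 3.182, F 5.849, A 3.609, B 6.494.
Rounding up gives 11, 4, 4, 4, 6, 4, 7 = 40 seats, so the divisor must be adjusted.
With modified divisor 600: modified quotas D 10.023, C 2.963, H 3.363, G 2.912, F 5.353, A 3.303, B 5.943.
Rounding up: D 11, C 3, H 4, G 3, F 6, A 4, B 6 (total 37).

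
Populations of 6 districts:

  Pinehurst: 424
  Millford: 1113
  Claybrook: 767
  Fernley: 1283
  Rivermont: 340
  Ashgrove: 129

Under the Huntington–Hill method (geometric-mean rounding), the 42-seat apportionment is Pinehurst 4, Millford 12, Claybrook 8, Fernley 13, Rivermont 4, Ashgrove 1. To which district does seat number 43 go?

Priority for the next seat is population ÷ (√(s·(s+1))).
Priorities: Pinehurst 94.809, Millford 89.111, Claybrook 90.392, Fernley 95.102, Rivermont 76.026, Ashgrove 91.217.
Highest priority: Fernley.

Fernley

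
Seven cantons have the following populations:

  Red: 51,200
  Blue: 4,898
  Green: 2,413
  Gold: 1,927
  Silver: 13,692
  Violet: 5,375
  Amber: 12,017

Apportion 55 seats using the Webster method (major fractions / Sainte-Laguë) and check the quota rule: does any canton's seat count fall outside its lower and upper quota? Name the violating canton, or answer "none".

Standard quotas: Red 30.769, Blue 2.943, Green 1.450, Gold 1.158, Silver 8.228, Violet 3.230, Amber 7.222.
Webster allocation: Red 32, Blue 3, Green 1, Gold 1, Silver 8, Violet 3, Amber 7.
Red has quota 30.769 (lower 30, upper 31) but receives 32 — outside the quota interval.

Red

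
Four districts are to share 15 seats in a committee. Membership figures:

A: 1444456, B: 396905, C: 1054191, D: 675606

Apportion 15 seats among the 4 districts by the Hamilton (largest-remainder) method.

The standard divisor is 3571158/15 ≈ 238077.2.
Standard quotas: A 6.0672, B 1.6671, C 4.4279, D 2.8378.
Lower quotas: A 6, B 1, C 4, D 2 (sum 13, leaving 2 seats).
Remainders in descending order: D 0.8378, B 0.6671, C 0.4279, A 0.0672.
The surplus seats go to D, B.

A: 6, B: 2, C: 4, D: 3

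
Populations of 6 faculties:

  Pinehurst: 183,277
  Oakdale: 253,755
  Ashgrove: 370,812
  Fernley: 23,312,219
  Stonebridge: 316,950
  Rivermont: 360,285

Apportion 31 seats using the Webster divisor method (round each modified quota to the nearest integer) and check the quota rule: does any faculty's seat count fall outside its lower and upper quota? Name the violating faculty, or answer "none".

Standard quotas: Pinehurst 0.229, Oakdale 0.317, Ashgrove 0.464, Fernley 29.143, Stonebridge 0.396, Rivermont 0.450.
Webster allocation: Pinehurst 0, Oakdale 0, Ashgrove 0, Fernley 31, Stonebridge 0, Rivermont 0.
Fernley has quota 29.143 (lower 29, upper 30) but receives 31 — outside the quota interval.

Fernley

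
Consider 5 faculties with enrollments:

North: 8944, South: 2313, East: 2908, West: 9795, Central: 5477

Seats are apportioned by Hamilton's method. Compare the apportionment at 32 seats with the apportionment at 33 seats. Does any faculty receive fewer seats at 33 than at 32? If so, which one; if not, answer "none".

none

At 32 seats: North 10, South 2, East 3, West 11, Central 6.
At 33 seats: North 10, South 3, East 3, West 11, Central 6.
No faculty's allocation decreased.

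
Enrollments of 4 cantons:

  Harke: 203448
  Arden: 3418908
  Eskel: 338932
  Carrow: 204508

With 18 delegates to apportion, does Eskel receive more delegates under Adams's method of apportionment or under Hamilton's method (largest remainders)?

Adams

Adams: Harke 1, Arden 14, Eskel 2, Carrow 1.
Hamilton: Harke 1, Arden 15, Eskel 1, Carrow 1.
Eskel gets 2 under Adams and 1 under Hamilton.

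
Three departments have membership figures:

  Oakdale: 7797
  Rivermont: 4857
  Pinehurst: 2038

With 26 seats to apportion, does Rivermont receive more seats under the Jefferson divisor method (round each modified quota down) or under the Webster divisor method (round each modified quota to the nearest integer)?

Jefferson

Jefferson: Oakdale 14, Rivermont 9, Pinehurst 3.
Webster: Oakdale 14, Rivermont 8, Pinehurst 4.
Rivermont gets 9 under Jefferson and 8 under Webster.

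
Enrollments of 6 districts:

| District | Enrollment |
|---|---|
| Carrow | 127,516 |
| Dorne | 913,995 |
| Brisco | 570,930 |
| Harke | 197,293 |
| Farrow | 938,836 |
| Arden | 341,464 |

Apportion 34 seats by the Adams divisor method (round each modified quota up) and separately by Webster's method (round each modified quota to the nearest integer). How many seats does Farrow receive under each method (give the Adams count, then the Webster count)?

10 and 11

Adams: Carrow 2, Dorne 10, Brisco 6, Harke 2, Farrow 10, Arden 4.
Webster: Carrow 1, Dorne 10, Brisco 6, Harke 2, Farrow 11, Arden 4.
Farrow gets 10 under Adams and 11 under Webster.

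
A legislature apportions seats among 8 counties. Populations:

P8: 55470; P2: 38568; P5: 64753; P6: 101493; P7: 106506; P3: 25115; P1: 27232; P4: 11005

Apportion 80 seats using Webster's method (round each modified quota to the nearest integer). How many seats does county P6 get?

19

Standard divisor 430142/80 ≈ 5376.775; standard quotas: P8 10.317, P2 7.173, P5 12.043, P6 18.876, P7 19.809, P3 4.671, P1 5.065, P4 2.047.
Rounding to the nearest integer gives P8 10, P2 7, P5 12, P6 19, P7 20, P3 5, P1 5, P4 2 — total 80, matching the house size, so no adjustment is needed.
P6 receives 19.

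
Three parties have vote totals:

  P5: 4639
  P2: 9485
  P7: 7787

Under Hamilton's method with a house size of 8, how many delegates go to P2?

Standard divisor: 21911 ÷ 8 ≈ 2738.875.
Standard quotas: P5 1.6938, P2 3.4631, P7 2.8431.
Lower quotas: P5 1, P2 3, P7 2 (sum 6, leaving 2 seats).
Remainders in descending order: P7 0.8431, P5 0.6938, P2 0.4631.
The surplus seats go to P7, P5.
P2 receives 3.

3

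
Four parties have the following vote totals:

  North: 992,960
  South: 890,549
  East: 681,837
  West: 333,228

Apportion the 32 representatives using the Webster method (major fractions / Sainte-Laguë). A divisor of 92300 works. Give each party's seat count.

North=11, South=10, East=7, West=4

With modified divisor 92300: modified quotas North 10.758, South 9.648, East 7.387, West 3.610.
Rounding to the nearest integer: North 11, South 10, East 7, West 4 (total 32).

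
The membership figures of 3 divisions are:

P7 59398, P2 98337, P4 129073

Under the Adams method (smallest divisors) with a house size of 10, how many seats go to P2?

Standard divisor 286808/10 ≈ 28680.8; standard quotas: P7 2.071, P2 3.429, P4 4.500.
Rounding up gives 3, 4, 5 = 12 seats, so the divisor must be adjusted.
With modified divisor 32500: modified quotas P7 1.828, P2 3.026, P4 3.971.
Rounding up: P7 2, P2 4, P4 4 (total 10).
P2 receives 4.

4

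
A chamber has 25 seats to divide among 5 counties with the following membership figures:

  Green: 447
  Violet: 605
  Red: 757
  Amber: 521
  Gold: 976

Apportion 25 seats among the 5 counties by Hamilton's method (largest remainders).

Green: 3; Violet: 5; Red: 6; Amber: 4; Gold: 7

Standard divisor: 3306 ÷ 25 ≈ 132.24.
Standard quotas: Green 3.380, Violet 4.575, Red 5.724, Amber 3.940, Gold 7.381.
Lower quotas: Green 3, Violet 4, Red 5, Amber 3, Gold 7 (sum 22, leaving 3 seats).
Remainders in descending order: Amber 0.940, Red 0.724, Violet 0.575, Gold 0.381, Green 0.380.
The surplus seats go to Amber, Red, Violet.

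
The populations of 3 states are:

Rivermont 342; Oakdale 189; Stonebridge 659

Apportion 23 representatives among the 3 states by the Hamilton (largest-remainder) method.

Total 1190; standard divisor 1190/23 ≈ 51.739.
Standard quotas: Rivermont 6.610, Oakdale 3.653, Stonebridge 12.737.
Lower quotas: Rivermont 6, Oakdale 3, Stonebridge 12 (sum 21, leaving 2 seats).
Remainders in descending order: Stonebridge 0.737, Oakdale 0.653, Rivermont 0.610.
The surplus seats go to Stonebridge, Oakdale.

Rivermont=6; Oakdale=4; Stonebridge=13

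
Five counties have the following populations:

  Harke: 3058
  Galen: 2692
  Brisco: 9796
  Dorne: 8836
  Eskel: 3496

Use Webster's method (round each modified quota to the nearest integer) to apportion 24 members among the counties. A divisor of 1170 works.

Harke 3, Galen 2, Brisco 8, Dorne 8, Eskel 3

With modified divisor 1170: modified quotas Harke 2.614, Galen 2.301, Brisco 8.373, Dorne 7.552, Eskel 2.988.
Rounding to the nearest integer: Harke 3, Galen 2, Brisco 8, Dorne 8, Eskel 3 (total 24).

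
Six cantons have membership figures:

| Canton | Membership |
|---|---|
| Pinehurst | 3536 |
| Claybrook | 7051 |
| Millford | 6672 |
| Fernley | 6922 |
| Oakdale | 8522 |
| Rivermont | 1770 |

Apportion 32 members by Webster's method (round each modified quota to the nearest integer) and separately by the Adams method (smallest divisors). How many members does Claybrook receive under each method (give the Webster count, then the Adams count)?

Webster: Pinehurst 3, Claybrook 7, Millford 6, Fernley 6, Oakdale 8, Rivermont 2.
Adams: Pinehurst 4, Claybrook 6, Millford 6, Fernley 6, Oakdale 8, Rivermont 2.
Claybrook gets 7 under Webster and 6 under Adams.

7 and 6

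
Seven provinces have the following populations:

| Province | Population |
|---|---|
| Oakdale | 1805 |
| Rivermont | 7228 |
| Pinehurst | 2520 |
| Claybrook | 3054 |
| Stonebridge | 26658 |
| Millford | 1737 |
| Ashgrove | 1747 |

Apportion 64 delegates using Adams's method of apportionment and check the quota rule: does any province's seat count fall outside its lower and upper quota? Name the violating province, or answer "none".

Stonebridge

Standard quotas: Oakdale 2.582, Rivermont 10.337, Pinehurst 3.604, Claybrook 4.368, Stonebridge 38.126, Millford 2.484, Ashgrove 2.499.
Adams allocation: Oakdale 3, Rivermont 10, Pinehurst 4, Claybrook 5, Stonebridge 36, Millford 3, Ashgrove 3.
Stonebridge has quota 38.126 (lower 38, upper 39) but receives 36 — outside the quota interval.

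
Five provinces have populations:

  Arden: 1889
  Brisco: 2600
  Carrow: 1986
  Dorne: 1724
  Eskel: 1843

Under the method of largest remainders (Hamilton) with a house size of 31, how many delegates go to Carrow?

Total 10042; standard divisor 10042/31 ≈ 323.935.
Standard quotas: Arden 5.831, Brisco 8.026, Carrow 6.131, Dorne 5.322, Eskel 5.689.
Lower quotas: Arden 5, Brisco 8, Carrow 6, Dorne 5, Eskel 5 (sum 29, leaving 2 seats).
Remainders in descending order: Arden 0.831, Eskel 0.689, Dorne 0.322, Carrow 0.131, Brisco 0.026.
Largest remainders: Arden, Eskel receive the extra seats.
Carrow receives 6.

6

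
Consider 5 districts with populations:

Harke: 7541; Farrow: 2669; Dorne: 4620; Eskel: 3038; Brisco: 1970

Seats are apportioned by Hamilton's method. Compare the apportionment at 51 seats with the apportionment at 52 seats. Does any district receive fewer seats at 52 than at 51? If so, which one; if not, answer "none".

none

At 51 seats: Harke 19, Farrow 7, Dorne 12, Eskel 8, Brisco 5.
At 52 seats: Harke 20, Farrow 7, Dorne 12, Eskel 8, Brisco 5.
No district's allocation decreased.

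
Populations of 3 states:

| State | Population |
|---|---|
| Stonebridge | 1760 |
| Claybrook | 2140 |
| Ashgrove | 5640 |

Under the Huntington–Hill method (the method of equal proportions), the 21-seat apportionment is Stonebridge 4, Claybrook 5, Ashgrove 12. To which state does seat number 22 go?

Priority for the next seat is population ÷ (√(s·(s+1))).
Priorities: Stonebridge 393.548, Claybrook 390.709, Ashgrove 451.561.
Highest priority: Ashgrove.

Ashgrove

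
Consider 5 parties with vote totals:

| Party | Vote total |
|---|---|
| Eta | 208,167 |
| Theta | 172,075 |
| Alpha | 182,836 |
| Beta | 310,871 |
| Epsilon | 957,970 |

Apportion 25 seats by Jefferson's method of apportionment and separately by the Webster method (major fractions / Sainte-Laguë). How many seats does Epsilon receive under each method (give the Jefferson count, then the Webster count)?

14 and 13

Jefferson: Eta 3, Theta 2, Alpha 2, Beta 4, Epsilon 14.
Webster: Eta 3, Theta 2, Alpha 3, Beta 4, Epsilon 13.
Epsilon gets 14 under Jefferson and 13 under Webster.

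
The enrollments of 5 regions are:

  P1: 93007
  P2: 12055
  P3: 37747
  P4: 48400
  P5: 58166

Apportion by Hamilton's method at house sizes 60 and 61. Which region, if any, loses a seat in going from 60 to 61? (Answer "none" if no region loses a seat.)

none

At 60 seats: P1 22, P2 3, P3 9, P4 12, P5 14.
At 61 seats: P1 23, P2 3, P3 9, P4 12, P5 14.
No region's allocation decreased.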